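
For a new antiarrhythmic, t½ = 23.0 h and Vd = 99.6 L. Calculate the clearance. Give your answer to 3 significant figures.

3.00 L/h

k = ln 2 / t½ = ln 2 / 23.0 = 0.03014 h⁻¹
CL = k · V = 0.03014 × 99.6 ≈ 3.00 L/h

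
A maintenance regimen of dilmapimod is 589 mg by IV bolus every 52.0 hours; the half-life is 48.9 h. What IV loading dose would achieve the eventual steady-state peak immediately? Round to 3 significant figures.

1130 mg

k = ln 2 / 48.9 = 0.01417 h⁻¹
Accumulation ratio R = 1 / (1 − e^(−kτ)) = 1 / (1 − e^(−0.01417×52.0)) = 1 / (1 − 0.4785) = 1.918
Loading dose = maintenance dose × R = 589 × 1.918 ≈ 1130 mg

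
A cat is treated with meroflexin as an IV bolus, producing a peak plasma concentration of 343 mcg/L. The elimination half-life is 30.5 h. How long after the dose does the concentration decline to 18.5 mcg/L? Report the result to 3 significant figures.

128 hours

k = ln 2 / 30.5 = 0.02273 h⁻¹
C(t) = C₀ e^(−kt)  ⇒  t = ln(C₀/C) / k
t = ln(343/18.5) / 0.02273 = 2.920 / 0.02273 ≈ 128 hours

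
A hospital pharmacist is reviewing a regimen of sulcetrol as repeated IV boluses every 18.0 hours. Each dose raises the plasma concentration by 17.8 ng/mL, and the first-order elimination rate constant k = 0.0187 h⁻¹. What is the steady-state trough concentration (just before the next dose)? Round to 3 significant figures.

Fraction remaining after one interval: e^(−kτ) = e^(−0.01870 × 18.0) = 0.7142
R = 1 / (1 − 0.7142) = 3.499
Css,max = 17.8 × 3.499 = 62.28 ng/mL
Css,min = Css,max × e^(−kτ) = 62.28 × 0.7142 ≈ 44.5 ng/mL

44.5 ng/mL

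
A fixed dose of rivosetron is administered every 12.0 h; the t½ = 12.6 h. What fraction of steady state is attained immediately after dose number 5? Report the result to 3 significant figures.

0.963

k = ln 2 / 12.6 = 0.05501 h⁻¹
f_n = 1 − e^(−nkτ) = 1 − e^(−5 × 0.05501 × 12.0) = 1 − e^(−3.301) = 1 − 0.03686 ≈ 0.963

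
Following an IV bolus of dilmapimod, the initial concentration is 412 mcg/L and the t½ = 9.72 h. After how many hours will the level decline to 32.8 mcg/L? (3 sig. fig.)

35.5 hours

k = ln 2 / 9.72 = 0.07131 h⁻¹
C(t) = C₀ e^(−kt)  ⇒  t = ln(C₀/C) / k
t = ln(412/32.8) / 0.07131 = 2.531 / 0.07131 ≈ 35.5 hours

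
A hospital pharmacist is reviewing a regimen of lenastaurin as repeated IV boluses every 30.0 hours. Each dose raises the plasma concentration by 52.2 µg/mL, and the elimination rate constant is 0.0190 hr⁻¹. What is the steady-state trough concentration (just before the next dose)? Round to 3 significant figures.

67.9 µg/mL

Fraction remaining after one interval: e^(−kτ) = e^(−0.01900 × 30.0) = 0.5655
R = 1 / (1 − 0.5655) = 2.302
Css,max = 52.2 × 2.302 = 120.1 µg/mL
Css,min = Css,max × e^(−kτ) = 120.1 × 0.5655 ≈ 67.9 µg/mL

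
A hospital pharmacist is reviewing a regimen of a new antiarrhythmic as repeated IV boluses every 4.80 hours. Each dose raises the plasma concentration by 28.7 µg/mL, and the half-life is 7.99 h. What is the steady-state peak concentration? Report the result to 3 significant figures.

k = ln 2 / 7.99 = 0.08675 h⁻¹
Fraction remaining after one interval: e^(−kτ) = e^(−0.08675 × 4.80) = 0.6594
R = 1 / (1 − 0.6594) = 2.936
Css,max = 28.7 × 2.936 ≈ 84.3 µg/mL

84.3 µg/mL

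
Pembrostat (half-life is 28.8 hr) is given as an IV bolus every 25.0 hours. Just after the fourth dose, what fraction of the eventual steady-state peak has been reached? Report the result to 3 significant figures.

0.910

k = ln 2 / 28.8 = 0.02407 hr⁻¹
f_n = 1 − e^(−nkτ) = 1 − e^(−4 × 0.02407 × 25.0) = 1 − e^(−2.407) = 1 − 0.09011 ≈ 0.910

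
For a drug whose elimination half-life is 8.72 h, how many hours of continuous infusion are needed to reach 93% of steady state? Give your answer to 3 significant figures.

33.5 hours

k = ln 2 / 8.72 = 0.07949 h⁻¹
f = 1 − e^(−kt)  ⇒  t = −ln(1 − f) / k
t = −ln(1 − 0.93) / 0.07949 = 2.659 / 0.07949 ≈ 33.5 hours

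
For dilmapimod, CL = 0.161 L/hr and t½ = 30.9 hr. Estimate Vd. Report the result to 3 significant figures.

k = ln 2 / t½ = ln 2 / 30.9 = 0.02243 hr⁻¹
V = CL / k = 0.161 / 0.02243 ≈ 7.18 L

7.18 L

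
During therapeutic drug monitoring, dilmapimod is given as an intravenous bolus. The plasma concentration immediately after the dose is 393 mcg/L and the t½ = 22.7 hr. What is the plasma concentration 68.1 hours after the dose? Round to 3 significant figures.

49.1 mcg/L

k = ln 2 / 22.7 = 0.03054 hr⁻¹
68.1 hr is 3.000 half-lives, so C = 393 × (1/2)^3.000 = 393 × 0.1250 ≈ 49.1 mcg/L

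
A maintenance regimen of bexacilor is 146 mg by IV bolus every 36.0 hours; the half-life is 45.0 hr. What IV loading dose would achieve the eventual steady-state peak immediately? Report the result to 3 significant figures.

343 mg

k = ln 2 / 45.0 = 0.01540 hr⁻¹
Accumulation ratio R = 1 / (1 − e^(−kτ)) = 1 / (1 − e^(−0.01540×36.0)) = 1 / (1 − 0.5743) = 2.349
Loading dose = maintenance dose × R = 146 × 2.349 ≈ 343 mg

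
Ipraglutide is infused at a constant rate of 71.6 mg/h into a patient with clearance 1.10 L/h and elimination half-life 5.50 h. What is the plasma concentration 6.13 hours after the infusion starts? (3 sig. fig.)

35.0 mg/L

Css = rate / CL = 71.6 / 1.10 = 65.09 mg/L
k = ln 2 / 5.50 = 0.1260 h⁻¹
C(t) = Css (1 − e^(−kt)) = 65.09 × (1 − e^(−0.7725)) = 65.09 × 0.5382 ≈ 35.0 mg/L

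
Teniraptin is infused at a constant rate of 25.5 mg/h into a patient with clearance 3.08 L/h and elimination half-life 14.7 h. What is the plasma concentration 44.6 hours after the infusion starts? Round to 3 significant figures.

7.27 mg/L

Css = rate / CL = 25.5 / 3.08 = 8.279 mg/L
k = ln 2 / 14.7 = 0.04715 h⁻¹
C(t) = Css (1 − e^(−kt)) = 8.279 × (1 − e^(−2.103)) = 8.279 × 0.8779 ≈ 7.27 mg/L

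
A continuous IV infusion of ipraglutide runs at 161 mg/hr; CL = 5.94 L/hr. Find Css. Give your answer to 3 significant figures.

Css = infusion rate / CL = 161 / 5.94 ≈ 27.1 mg/L

27.1 mg/L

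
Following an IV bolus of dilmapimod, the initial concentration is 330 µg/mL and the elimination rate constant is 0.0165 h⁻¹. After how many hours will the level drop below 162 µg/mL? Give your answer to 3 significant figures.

43.1 hours

C(t) = C₀ e^(−kt)  ⇒  t = ln(C₀/C) / k
t = ln(330/162) / 0.01650 = 0.7115 / 0.01650 ≈ 43.1 hours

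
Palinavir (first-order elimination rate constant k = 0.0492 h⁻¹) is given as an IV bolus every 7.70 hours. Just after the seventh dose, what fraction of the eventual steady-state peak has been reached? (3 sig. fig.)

0.929

f_n = 1 − e^(−nkτ) = 1 − e^(−7 × 0.04920 × 7.70) = 1 − e^(−2.652) = 1 − 0.07052 ≈ 0.929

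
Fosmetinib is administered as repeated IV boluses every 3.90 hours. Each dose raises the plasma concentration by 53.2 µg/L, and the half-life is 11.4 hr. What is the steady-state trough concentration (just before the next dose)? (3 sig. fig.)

199 µg/L

k = ln 2 / 11.4 = 0.06080 hr⁻¹
Fraction remaining after one interval: e^(−kτ) = e^(−0.06080 × 3.90) = 0.7889
R = 1 / (1 − 0.7889) = 4.737
Css,max = 53.2 × 4.737 = 252.0 µg/L
Css,min = Css,max × e^(−kτ) = 252.0 × 0.7889 ≈ 199 µg/L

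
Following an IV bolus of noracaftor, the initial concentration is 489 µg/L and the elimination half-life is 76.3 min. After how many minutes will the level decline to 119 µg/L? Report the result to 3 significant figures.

k = ln 2 / 76.3 = 0.009084 min⁻¹
C(t) = C₀ e^(−kt)  ⇒  t = ln(C₀/C) / k
t = ln(489/119) / 0.009084 = 1.413 / 0.009084 ≈ 156 minutes

156 minutes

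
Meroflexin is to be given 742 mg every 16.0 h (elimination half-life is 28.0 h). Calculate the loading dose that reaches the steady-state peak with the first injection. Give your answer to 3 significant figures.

k = ln 2 / 28.0 = 0.02476 h⁻¹
Accumulation ratio R = 1 / (1 − e^(−kτ)) = 1 / (1 − e^(−0.02476×16.0)) = 1 / (1 − 0.6730) = 3.058
Loading dose = maintenance dose × R = 742 × 3.058 ≈ 2270 mg

2270 mg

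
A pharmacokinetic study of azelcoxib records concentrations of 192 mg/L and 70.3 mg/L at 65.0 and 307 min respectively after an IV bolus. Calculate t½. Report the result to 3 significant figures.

k = ln(C₁/C₂) / (t₂ − t₁) = ln(192/70.3) / (307 − 65.0)
  = 1.005 / 242.0 = 0.004152 min⁻¹
t½ = ln 2 / k = ln 2 / 0.004152 ≈ 167 minutes

167 minutes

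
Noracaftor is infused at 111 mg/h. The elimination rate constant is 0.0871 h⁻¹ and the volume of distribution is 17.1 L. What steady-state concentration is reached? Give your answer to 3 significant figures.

CL = k · V = 0.0871 × 17.1 = 1.489 L/h
Css = rate / CL = 111 / 1.489 ≈ 74.5 µg/mL

74.5 µg/mL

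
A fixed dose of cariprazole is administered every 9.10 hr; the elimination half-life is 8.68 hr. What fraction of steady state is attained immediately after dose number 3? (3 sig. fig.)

k = ln 2 / 8.68 = 0.07986 hr⁻¹
f_n = 1 − e^(−nkτ) = 1 − e^(−3 × 0.07986 × 9.10) = 1 − e^(−2.180) = 1 − 0.1130 ≈ 0.887

0.887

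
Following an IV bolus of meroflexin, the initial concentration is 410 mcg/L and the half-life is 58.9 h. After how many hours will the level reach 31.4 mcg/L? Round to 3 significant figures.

k = ln 2 / 58.9 = 0.01177 h⁻¹
C(t) = C₀ e^(−kt)  ⇒  t = ln(C₀/C) / k
t = ln(410/31.4) / 0.01177 = 2.569 / 0.01177 ≈ 218 hours

218 hours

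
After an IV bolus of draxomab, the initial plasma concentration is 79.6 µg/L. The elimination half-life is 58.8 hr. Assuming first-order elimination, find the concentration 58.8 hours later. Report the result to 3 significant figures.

k = ln 2 / 58.8 = 0.01179 hr⁻¹
58.8 hr is 1.000 half-lives, so C = 79.6 × (1/2)^1.000 = 79.6 × 0.5000 ≈ 39.8 µg/L

39.8 µg/L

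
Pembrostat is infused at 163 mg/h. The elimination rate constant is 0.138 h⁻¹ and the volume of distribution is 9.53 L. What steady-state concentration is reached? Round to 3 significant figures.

CL = k · V = 0.138 × 9.53 = 1.315 L/h
Css = rate / CL = 163 / 1.315 ≈ 124 µg/mL

124 µg/mL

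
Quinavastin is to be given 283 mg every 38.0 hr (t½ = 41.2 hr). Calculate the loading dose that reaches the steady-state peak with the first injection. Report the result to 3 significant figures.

k = ln 2 / 41.2 = 0.01682 hr⁻¹
Accumulation ratio R = 1 / (1 − e^(−kτ)) = 1 / (1 − e^(−0.01682×38.0)) = 1 / (1 − 0.5277) = 2.117
Loading dose = maintenance dose × R = 283 × 2.117 ≈ 599 mg

599 mg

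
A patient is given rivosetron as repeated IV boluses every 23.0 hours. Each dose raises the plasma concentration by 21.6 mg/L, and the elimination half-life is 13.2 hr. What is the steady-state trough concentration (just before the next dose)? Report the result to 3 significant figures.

9.21 mg/L

k = ln 2 / 13.2 = 0.05251 hr⁻¹
Fraction remaining after one interval: e^(−kτ) = e^(−0.05251 × 23.0) = 0.2989
R = 1 / (1 − 0.2989) = 1.426
Css,max = 21.6 × 1.426 = 30.81 mg/L
Css,min = Css,max × e^(−kτ) = 30.81 × 0.2989 ≈ 9.21 mg/L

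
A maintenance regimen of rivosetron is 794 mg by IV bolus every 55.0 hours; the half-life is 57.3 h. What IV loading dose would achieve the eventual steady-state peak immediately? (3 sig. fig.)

k = ln 2 / 57.3 = 0.01210 h⁻¹
Accumulation ratio R = 1 / (1 − e^(−kτ)) = 1 / (1 − e^(−0.01210×55.0)) = 1 / (1 − 0.5141) = 2.058
Loading dose = maintenance dose × R = 794 × 2.058 ≈ 1630 mg

1630 mg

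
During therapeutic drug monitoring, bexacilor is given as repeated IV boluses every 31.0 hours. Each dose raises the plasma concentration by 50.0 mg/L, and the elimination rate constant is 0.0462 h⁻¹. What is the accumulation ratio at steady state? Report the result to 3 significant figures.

Fraction remaining after one interval: e^(−kτ) = e^(−0.04620 × 31.0) = 0.2388
R = 1 / (1 − 0.2388) = 1 / 0.7612 ≈ 1.31

1.31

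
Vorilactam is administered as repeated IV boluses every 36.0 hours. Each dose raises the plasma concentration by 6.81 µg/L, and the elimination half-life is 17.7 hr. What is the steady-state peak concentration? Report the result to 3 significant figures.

9.01 µg/L

k = ln 2 / 17.7 = 0.03916 hr⁻¹
Fraction remaining after one interval: e^(−kτ) = e^(−0.03916 × 36.0) = 0.2442
R = 1 / (1 − 0.2442) = 1.323
Css,max = 6.81 × 1.323 ≈ 9.01 µg/L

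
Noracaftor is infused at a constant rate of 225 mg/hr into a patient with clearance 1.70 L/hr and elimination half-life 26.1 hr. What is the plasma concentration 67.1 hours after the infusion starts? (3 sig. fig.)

Css = rate / CL = 225 / 1.70 = 132.4 µg/mL
k = ln 2 / 26.1 = 0.02656 hr⁻¹
C(t) = Css (1 − e^(−kt)) = 132.4 × (1 − e^(−1.782)) = 132.4 × 0.8317 ≈ 110 µg/mL

110 µg/mL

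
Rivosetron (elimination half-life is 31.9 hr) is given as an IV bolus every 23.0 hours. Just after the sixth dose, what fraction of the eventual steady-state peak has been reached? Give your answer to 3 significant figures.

k = ln 2 / 31.9 = 0.02173 hr⁻¹
f_n = 1 − e^(−nkτ) = 1 − e^(−6 × 0.02173 × 23.0) = 1 − e^(−2.999) = 1 − 0.04986 ≈ 0.950

0.950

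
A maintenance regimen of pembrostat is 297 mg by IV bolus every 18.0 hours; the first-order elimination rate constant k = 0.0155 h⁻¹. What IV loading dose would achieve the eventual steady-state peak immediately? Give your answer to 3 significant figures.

1220 mg

Accumulation ratio R = 1 / (1 − e^(−kτ)) = 1 / (1 − e^(−0.01550×18.0)) = 1 / (1 − 0.7565) = 4.107
Loading dose = maintenance dose × R = 297 × 4.107 ≈ 1220 mg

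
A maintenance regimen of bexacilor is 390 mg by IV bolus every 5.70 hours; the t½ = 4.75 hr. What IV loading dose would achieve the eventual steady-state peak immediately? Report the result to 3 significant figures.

691 mg

k = ln 2 / 4.75 = 0.1459 hr⁻¹
Accumulation ratio R = 1 / (1 − e^(−kτ)) = 1 / (1 − e^(−0.1459×5.70)) = 1 / (1 − 0.4353) = 1.771
Loading dose = maintenance dose × R = 390 × 1.771 ≈ 691 mg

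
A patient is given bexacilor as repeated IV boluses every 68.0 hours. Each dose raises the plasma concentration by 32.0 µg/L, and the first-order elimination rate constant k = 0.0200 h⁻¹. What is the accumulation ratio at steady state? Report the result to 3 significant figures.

1.35

Fraction remaining after one interval: e^(−kτ) = e^(−0.02000 × 68.0) = 0.2567
R = 1 / (1 − 0.2567) = 1 / 0.7433 ≈ 1.35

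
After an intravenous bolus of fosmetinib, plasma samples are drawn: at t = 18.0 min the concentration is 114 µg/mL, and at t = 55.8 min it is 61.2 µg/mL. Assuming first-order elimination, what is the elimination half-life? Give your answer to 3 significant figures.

k = ln(C₁/C₂) / (t₂ − t₁) = ln(114/61.2) / (55.8 − 18.0)
  = 0.6221 / 37.80 = 0.01646 min⁻¹
t½ = ln 2 / k = ln 2 / 0.01646 ≈ 42.1 minutes

42.1 minutes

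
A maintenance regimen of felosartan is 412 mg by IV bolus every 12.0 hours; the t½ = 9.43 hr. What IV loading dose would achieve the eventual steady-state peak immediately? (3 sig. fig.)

703 mg

k = ln 2 / 9.43 = 0.07350 hr⁻¹
Accumulation ratio R = 1 / (1 − e^(−kτ)) = 1 / (1 − e^(−0.07350×12.0)) = 1 / (1 − 0.4139) = 1.706
Loading dose = maintenance dose × R = 412 × 1.706 ≈ 703 mg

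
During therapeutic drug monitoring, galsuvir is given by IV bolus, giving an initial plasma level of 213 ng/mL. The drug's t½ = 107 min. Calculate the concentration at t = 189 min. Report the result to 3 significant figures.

62.6 ng/mL

k = ln 2 / 107 = 0.006478 min⁻¹
189 min is 1.766 half-lives, so C = 213 × (1/2)^1.766 = 213 × 0.2940 ≈ 62.6 ng/mL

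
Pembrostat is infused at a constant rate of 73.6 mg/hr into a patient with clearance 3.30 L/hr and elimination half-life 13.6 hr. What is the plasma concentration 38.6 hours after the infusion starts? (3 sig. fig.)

Css = rate / CL = 73.6 / 3.30 = 22.30 mg/L
k = ln 2 / 13.6 = 0.05097 hr⁻¹
C(t) = Css (1 − e^(−kt)) = 22.30 × (1 − e^(−1.967)) = 22.30 × 0.8602 ≈ 19.2 mg/L

19.2 mg/L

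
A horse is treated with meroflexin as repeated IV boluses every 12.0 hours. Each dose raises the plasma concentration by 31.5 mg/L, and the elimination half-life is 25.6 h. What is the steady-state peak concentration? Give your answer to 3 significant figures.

114 mg/L

k = ln 2 / 25.6 = 0.02708 h⁻¹
Fraction remaining after one interval: e^(−kτ) = e^(−0.02708 × 12.0) = 0.7226
R = 1 / (1 − 0.7226) = 3.605
Css,max = 31.5 × 3.605 ≈ 114 mg/L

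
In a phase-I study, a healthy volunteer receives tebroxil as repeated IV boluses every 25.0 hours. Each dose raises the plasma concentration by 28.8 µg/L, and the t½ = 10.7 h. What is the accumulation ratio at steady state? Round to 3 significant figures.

k = ln 2 / 10.7 = 0.06478 h⁻¹
Fraction remaining after one interval: e^(−kτ) = e^(−0.06478 × 25.0) = 0.1980
R = 1 / (1 − 0.1980) = 1 / 0.8020 ≈ 1.25

1.25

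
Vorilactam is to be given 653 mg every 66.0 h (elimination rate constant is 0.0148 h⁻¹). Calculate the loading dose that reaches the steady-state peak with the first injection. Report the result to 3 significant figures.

1050 mg

Accumulation ratio R = 1 / (1 − e^(−kτ)) = 1 / (1 − e^(−0.01480×66.0)) = 1 / (1 − 0.3765) = 1.604
Loading dose = maintenance dose × R = 653 × 1.604 ≈ 1050 mg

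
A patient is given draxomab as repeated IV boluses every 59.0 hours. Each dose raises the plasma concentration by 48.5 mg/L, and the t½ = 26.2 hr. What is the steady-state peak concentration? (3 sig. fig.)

k = ln 2 / 26.2 = 0.02646 hr⁻¹
Fraction remaining after one interval: e^(−kτ) = e^(−0.02646 × 59.0) = 0.2099
R = 1 / (1 − 0.2099) = 1.266
Css,max = 48.5 × 1.266 ≈ 61.4 mg/L

61.4 mg/L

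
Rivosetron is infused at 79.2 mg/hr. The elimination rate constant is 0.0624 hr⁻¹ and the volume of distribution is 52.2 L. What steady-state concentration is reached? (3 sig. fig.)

CL = k · V = 0.0624 × 52.2 = 3.257 L/hr
Css = rate / CL = 79.2 / 3.257 ≈ 24.3 mg/L

24.3 mg/L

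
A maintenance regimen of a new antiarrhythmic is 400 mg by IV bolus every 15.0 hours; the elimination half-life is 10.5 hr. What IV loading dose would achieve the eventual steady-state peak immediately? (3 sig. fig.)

636 mg

k = ln 2 / 10.5 = 0.06601 hr⁻¹
Accumulation ratio R = 1 / (1 − e^(−kτ)) = 1 / (1 − e^(−0.06601×15.0)) = 1 / (1 − 0.3715) = 1.591
Loading dose = maintenance dose × R = 400 × 1.591 ≈ 636 mg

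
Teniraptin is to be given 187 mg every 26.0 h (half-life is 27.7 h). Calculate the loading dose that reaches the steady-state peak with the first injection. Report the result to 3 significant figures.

391 mg

k = ln 2 / 27.7 = 0.02502 h⁻¹
Accumulation ratio R = 1 / (1 − e^(−kτ)) = 1 / (1 − e^(−0.02502×26.0)) = 1 / (1 − 0.5217) = 2.091
Loading dose = maintenance dose × R = 187 × 2.091 ≈ 391 mg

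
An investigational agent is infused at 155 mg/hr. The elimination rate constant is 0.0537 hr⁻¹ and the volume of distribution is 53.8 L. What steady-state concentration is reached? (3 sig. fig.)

53.7 µg/mL

CL = k · V = 0.0537 × 53.8 = 2.889 L/hr
Css = rate / CL = 155 / 2.889 ≈ 53.7 µg/mL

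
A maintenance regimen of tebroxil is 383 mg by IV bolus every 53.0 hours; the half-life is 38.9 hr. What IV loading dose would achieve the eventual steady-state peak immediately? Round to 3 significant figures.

627 mg

k = ln 2 / 38.9 = 0.01782 hr⁻¹
Accumulation ratio R = 1 / (1 − e^(−kτ)) = 1 / (1 − e^(−0.01782×53.0)) = 1 / (1 − 0.3889) = 1.636
Loading dose = maintenance dose × R = 383 × 1.636 ≈ 627 mg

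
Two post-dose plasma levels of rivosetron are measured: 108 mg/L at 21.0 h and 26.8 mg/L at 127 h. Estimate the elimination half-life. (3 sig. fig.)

k = ln(C₁/C₂) / (t₂ − t₁) = ln(108/26.8) / (127 − 21.0)
  = 1.394 / 106.0 = 0.01315 h⁻¹
t½ = ln 2 / k = ln 2 / 0.01315 ≈ 52.7 hours

52.7 hours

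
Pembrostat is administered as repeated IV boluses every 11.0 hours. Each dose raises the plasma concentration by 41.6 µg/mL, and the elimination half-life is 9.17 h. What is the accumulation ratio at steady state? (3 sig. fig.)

1.77

k = ln 2 / 9.17 = 0.07559 h⁻¹
Fraction remaining after one interval: e^(−kτ) = e^(−0.07559 × 11.0) = 0.4354
R = 1 / (1 − 0.4354) = 1 / 0.5646 ≈ 1.77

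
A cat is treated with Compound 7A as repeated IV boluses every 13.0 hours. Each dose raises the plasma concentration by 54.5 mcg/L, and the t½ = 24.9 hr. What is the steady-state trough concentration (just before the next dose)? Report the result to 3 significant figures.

125 mcg/L

k = ln 2 / 24.9 = 0.02784 hr⁻¹
Fraction remaining after one interval: e^(−kτ) = e^(−0.02784 × 13.0) = 0.6964
R = 1 / (1 − 0.6964) = 3.293
Css,max = 54.5 × 3.293 = 179.5 mcg/L
Css,min = Css,max × e^(−kτ) = 179.5 × 0.6964 ≈ 125 mcg/L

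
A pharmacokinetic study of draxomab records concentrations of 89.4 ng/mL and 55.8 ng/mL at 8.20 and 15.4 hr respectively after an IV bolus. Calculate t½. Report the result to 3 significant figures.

k = ln(C₁/C₂) / (t₂ − t₁) = ln(89.4/55.8) / (15.4 − 8.20)
  = 0.4713 / 7.200 = 0.06546 hr⁻¹
t½ = ln 2 / k = ln 2 / 0.06546 ≈ 10.6 hours

10.6 hours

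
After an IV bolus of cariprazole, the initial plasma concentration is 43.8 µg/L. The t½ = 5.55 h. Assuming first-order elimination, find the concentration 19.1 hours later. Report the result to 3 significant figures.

k = ln 2 / 5.55 = 0.1249 h⁻¹
C(t) = C₀ e^(−kt) = 43.8 × e^(−0.1249 × 19.1) = 43.8 × e^(−2.385) = 43.8 × 0.09205 ≈ 4.03 µg/L

4.03 µg/L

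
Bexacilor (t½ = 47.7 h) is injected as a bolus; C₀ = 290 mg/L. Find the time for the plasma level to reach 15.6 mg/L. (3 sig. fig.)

201 hours

k = ln 2 / 47.7 = 0.01453 h⁻¹
C(t) = C₀ e^(−kt)  ⇒  t = ln(C₀/C) / k
t = ln(290/15.6) / 0.01453 = 2.923 / 0.01453 ≈ 201 hours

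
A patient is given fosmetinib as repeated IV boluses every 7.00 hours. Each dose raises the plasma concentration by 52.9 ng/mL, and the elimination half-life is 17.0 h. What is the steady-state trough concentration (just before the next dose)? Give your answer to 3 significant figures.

k = ln 2 / 17.0 = 0.04077 h⁻¹
Fraction remaining after one interval: e^(−kτ) = e^(−0.04077 × 7.00) = 0.7517
R = 1 / (1 − 0.7517) = 4.027
Css,max = 52.9 × 4.027 = 213.1 ng/mL
Css,min = Css,max × e^(−kτ) = 213.1 × 0.7517 ≈ 160 ng/mL

160 ng/mL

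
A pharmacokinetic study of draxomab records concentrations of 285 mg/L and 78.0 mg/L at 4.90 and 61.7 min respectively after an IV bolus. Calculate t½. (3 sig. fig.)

30.4 minutes

k = ln(C₁/C₂) / (t₂ − t₁) = ln(285/78.0) / (61.7 − 4.90)
  = 1.296 / 56.80 = 0.02281 min⁻¹
t½ = ln 2 / k = ln 2 / 0.02281 ≈ 30.4 minutes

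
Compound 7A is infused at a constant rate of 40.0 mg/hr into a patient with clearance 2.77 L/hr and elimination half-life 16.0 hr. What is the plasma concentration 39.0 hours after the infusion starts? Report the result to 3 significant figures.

11.8 mg/L

Css = rate / CL = 40.0 / 2.77 = 14.44 mg/L
k = ln 2 / 16.0 = 0.04332 hr⁻¹
C(t) = Css (1 − e^(−kt)) = 14.44 × (1 − e^(−1.690)) = 14.44 × 0.8154 ≈ 11.8 mg/L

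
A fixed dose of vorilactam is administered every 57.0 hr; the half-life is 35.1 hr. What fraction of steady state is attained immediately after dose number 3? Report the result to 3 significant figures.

0.966

k = ln 2 / 35.1 = 0.01975 hr⁻¹
f_n = 1 − e^(−nkτ) = 1 − e^(−3 × 0.01975 × 57.0) = 1 − e^(−3.377) = 1 − 0.03415 ≈ 0.966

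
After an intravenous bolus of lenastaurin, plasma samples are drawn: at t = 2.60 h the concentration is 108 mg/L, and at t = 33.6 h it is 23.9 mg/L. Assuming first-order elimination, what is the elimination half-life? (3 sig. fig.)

k = ln(C₁/C₂) / (t₂ − t₁) = ln(108/23.9) / (33.6 − 2.60)
  = 1.508 / 31.00 = 0.04865 h⁻¹
t½ = ln 2 / k = ln 2 / 0.04865 ≈ 14.2 hours

14.2 hours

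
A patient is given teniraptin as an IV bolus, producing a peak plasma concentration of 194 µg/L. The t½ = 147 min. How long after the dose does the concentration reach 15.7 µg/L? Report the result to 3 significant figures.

k = ln 2 / 147 = 0.004715 min⁻¹
C(t) = C₀ e^(−kt)  ⇒  t = ln(C₀/C) / k
t = ln(194/15.7) / 0.004715 = 2.514 / 0.004715 ≈ 533 minutes

533 minutes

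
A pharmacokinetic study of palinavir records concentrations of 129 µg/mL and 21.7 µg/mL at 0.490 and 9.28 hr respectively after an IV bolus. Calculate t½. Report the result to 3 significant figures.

k = ln(C₁/C₂) / (t₂ − t₁) = ln(129/21.7) / (9.28 − 0.490)
  = 1.783 / 8.790 = 0.2028 hr⁻¹
t½ = ln 2 / k = ln 2 / 0.2028 ≈ 3.42 hours

3.42 hours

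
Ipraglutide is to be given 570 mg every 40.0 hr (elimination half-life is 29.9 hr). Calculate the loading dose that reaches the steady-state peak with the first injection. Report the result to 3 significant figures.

k = ln 2 / 29.9 = 0.02318 hr⁻¹
Accumulation ratio R = 1 / (1 − e^(−kτ)) = 1 / (1 − e^(−0.02318×40.0)) = 1 / (1 − 0.3956) = 1.655
Loading dose = maintenance dose × R = 570 × 1.655 ≈ 943 mg

943 mg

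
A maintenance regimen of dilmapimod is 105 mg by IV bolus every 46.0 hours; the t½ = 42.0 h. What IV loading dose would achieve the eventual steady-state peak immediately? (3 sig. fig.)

197 mg

k = ln 2 / 42.0 = 0.01650 h⁻¹
Accumulation ratio R = 1 / (1 − e^(−kτ)) = 1 / (1 − e^(−0.01650×46.0)) = 1 / (1 − 0.4681) = 1.880
Loading dose = maintenance dose × R = 105 × 1.880 ≈ 197 mg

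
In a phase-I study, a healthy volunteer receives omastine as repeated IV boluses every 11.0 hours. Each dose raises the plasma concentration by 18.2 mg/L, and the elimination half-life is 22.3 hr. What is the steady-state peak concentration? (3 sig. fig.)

k = ln 2 / 22.3 = 0.03108 hr⁻¹
Fraction remaining after one interval: e^(−kτ) = e^(−0.03108 × 11.0) = 0.7104
R = 1 / (1 − 0.7104) = 3.453
Css,max = 18.2 × 3.453 ≈ 62.8 mg/L

62.8 mg/L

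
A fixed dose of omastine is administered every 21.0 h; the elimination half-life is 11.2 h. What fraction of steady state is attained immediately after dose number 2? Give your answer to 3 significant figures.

0.926

k = ln 2 / 11.2 = 0.06189 h⁻¹
f_n = 1 − e^(−nkτ) = 1 − e^(−2 × 0.06189 × 21.0) = 1 − e^(−2.599) = 1 − 0.07433 ≈ 0.926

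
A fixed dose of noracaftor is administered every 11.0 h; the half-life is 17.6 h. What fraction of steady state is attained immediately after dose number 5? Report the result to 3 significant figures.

0.885

k = ln 2 / 17.6 = 0.03938 h⁻¹
f_n = 1 − e^(−nkτ) = 1 − e^(−5 × 0.03938 × 11.0) = 1 − e^(−2.166) = 1 − 0.1146 ≈ 0.885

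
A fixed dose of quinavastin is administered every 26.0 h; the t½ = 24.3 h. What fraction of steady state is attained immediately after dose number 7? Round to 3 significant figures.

0.994

k = ln 2 / 24.3 = 0.02852 h⁻¹
f_n = 1 − e^(−nkτ) = 1 − e^(−7 × 0.02852 × 26.0) = 1 − e^(−5.191) = 1 − 0.005564 ≈ 0.994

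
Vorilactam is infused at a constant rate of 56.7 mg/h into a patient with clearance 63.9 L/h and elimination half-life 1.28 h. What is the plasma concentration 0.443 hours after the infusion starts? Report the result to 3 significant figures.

0.189 µg/mL

Css = rate / CL = 56.7 / 63.9 = 0.8873 µg/mL
k = ln 2 / 1.28 = 0.5415 h⁻¹
C(t) = Css (1 − e^(−kt)) = 0.8873 × (1 − e^(−0.2399)) = 0.8873 × 0.2133 ≈ 0.189 µg/mL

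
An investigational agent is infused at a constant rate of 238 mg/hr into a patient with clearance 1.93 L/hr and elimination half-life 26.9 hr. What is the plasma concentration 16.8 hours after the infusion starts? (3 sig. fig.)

Css = rate / CL = 238 / 1.93 = 123.3 µg/mL
k = ln 2 / 26.9 = 0.02577 hr⁻¹
C(t) = Css (1 − e^(−kt)) = 123.3 × (1 − e^(−0.4329)) = 123.3 × 0.3514 ≈ 43.3 µg/mL

43.3 µg/mL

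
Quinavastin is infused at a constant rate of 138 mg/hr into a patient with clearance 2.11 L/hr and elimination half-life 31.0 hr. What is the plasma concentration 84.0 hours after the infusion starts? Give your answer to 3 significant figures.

Css = rate / CL = 138 / 2.11 = 65.40 µg/mL
k = ln 2 / 31.0 = 0.02236 hr⁻¹
C(t) = Css (1 − e^(−kt)) = 65.40 × (1 − e^(−1.878)) = 65.40 × 0.8471 ≈ 55.4 µg/mL

55.4 µg/mL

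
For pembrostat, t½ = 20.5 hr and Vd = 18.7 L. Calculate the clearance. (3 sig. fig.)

k = ln 2 / t½ = ln 2 / 20.5 = 0.03381 hr⁻¹
CL = k · V = 0.03381 × 18.7 ≈ 0.632 L/hr

0.632 L/hr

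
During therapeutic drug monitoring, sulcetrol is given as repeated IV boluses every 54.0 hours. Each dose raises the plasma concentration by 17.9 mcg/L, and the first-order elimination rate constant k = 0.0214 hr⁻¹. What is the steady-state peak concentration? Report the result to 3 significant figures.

26.1 mcg/L

Fraction remaining after one interval: e^(−kτ) = e^(−0.02140 × 54.0) = 0.3149
R = 1 / (1 − 0.3149) = 1.460
Css,max = 17.9 × 1.460 ≈ 26.1 mcg/L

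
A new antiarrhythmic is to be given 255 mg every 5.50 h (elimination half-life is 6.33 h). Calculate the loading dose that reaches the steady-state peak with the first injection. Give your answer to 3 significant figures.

k = ln 2 / 6.33 = 0.1095 h⁻¹
Accumulation ratio R = 1 / (1 − e^(−kτ)) = 1 / (1 − e^(−0.1095×5.50)) = 1 / (1 − 0.5476) = 2.210
Loading dose = maintenance dose × R = 255 × 2.210 ≈ 564 mg

564 mg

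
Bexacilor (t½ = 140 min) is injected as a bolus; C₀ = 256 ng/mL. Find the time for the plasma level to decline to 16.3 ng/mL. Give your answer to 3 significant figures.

k = ln 2 / 140 = 0.004951 min⁻¹
C(t) = C₀ e^(−kt)  ⇒  t = ln(C₀/C) / k
t = ln(256/16.3) / 0.004951 = 2.754 / 0.004951 ≈ 556 minutes

556 minutes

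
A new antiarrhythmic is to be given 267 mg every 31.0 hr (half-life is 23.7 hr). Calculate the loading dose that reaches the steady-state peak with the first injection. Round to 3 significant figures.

448 mg

k = ln 2 / 23.7 = 0.02925 hr⁻¹
Accumulation ratio R = 1 / (1 − e^(−kτ)) = 1 / (1 − e^(−0.02925×31.0)) = 1 / (1 − 0.4039) = 1.678
Loading dose = maintenance dose × R = 267 × 1.678 ≈ 448 mg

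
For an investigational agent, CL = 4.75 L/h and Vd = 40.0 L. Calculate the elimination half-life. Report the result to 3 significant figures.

k = CL / V = 4.75 / 40.0 = 0.1187 h⁻¹
t½ = ln 2 / k = ln 2 / 0.1187 ≈ 5.84 hours

5.84 hours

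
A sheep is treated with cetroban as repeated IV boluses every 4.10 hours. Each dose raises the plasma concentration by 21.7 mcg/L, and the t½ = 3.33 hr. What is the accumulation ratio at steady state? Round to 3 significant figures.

1.74

k = ln 2 / 3.33 = 0.2082 hr⁻¹
Fraction remaining after one interval: e^(−kτ) = e^(−0.2082 × 4.10) = 0.4260
R = 1 / (1 − 0.4260) = 1 / 0.5740 ≈ 1.74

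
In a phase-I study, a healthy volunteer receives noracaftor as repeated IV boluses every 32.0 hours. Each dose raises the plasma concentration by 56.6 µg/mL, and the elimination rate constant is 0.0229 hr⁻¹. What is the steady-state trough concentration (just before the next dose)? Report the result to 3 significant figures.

52.4 µg/mL

Fraction remaining after one interval: e^(−kτ) = e^(−0.02290 × 32.0) = 0.4806
R = 1 / (1 − 0.4806) = 1.925
Css,max = 56.6 × 1.925 = 109.0 µg/mL
Css,min = Css,max × e^(−kτ) = 109.0 × 0.4806 ≈ 52.4 µg/mL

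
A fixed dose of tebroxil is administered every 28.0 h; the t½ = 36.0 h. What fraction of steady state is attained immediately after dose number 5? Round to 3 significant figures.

k = ln 2 / 36.0 = 0.01925 h⁻¹
f_n = 1 − e^(−nkτ) = 1 − e^(−5 × 0.01925 × 28.0) = 1 − e^(−2.696) = 1 − 0.06750 ≈ 0.932

0.932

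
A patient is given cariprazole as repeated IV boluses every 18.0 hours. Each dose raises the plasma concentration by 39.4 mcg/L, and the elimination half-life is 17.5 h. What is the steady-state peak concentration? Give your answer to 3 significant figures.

k = ln 2 / 17.5 = 0.03961 h⁻¹
Fraction remaining after one interval: e^(−kτ) = e^(−0.03961 × 18.0) = 0.4902
R = 1 / (1 − 0.4902) = 1.962
Css,max = 39.4 × 1.962 ≈ 77.3 mcg/L

77.3 mcg/L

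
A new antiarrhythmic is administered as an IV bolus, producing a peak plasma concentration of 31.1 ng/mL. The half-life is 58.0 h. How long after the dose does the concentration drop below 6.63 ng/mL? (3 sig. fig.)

k = ln 2 / 58.0 = 0.01195 h⁻¹
C(t) = C₀ e^(−kt)  ⇒  t = ln(C₀/C) / k
t = ln(31.1/6.63) / 0.01195 = 1.546 / 0.01195 ≈ 129 hours

129 hours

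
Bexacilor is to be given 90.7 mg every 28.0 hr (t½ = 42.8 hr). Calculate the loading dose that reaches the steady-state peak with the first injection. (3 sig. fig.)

249 mg

k = ln 2 / 42.8 = 0.01620 hr⁻¹
Accumulation ratio R = 1 / (1 − e^(−kτ)) = 1 / (1 − e^(−0.01620×28.0)) = 1 / (1 − 0.6354) = 2.743
Loading dose = maintenance dose × R = 90.7 × 2.743 ≈ 249 mg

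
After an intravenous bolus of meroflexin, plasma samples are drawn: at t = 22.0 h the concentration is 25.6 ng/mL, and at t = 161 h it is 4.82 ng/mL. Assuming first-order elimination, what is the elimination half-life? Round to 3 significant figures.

57.7 hours

k = ln(C₁/C₂) / (t₂ − t₁) = ln(25.6/4.82) / (161 − 22.0)
  = 1.670 / 139.0 = 0.01201 h⁻¹
t½ = ln 2 / k = ln 2 / 0.01201 ≈ 57.7 hours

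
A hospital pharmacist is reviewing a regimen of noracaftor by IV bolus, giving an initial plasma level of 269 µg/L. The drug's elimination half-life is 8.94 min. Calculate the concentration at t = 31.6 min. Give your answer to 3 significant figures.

k = ln 2 / 8.94 = 0.07753 min⁻¹
C(t) = C₀ e^(−kt) = 269 × e^(−0.07753 × 31.6) = 269 × e^(−2.450) = 269 × 0.08629 ≈ 23.2 µg/L

23.2 µg/L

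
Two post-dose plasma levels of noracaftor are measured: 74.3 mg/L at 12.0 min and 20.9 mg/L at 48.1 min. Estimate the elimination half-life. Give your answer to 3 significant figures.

k = ln(C₁/C₂) / (t₂ − t₁) = ln(74.3/20.9) / (48.1 − 12.0)
  = 1.268 / 36.10 = 0.03513 min⁻¹
t½ = ln 2 / k = ln 2 / 0.03513 ≈ 19.7 minutes

19.7 minutes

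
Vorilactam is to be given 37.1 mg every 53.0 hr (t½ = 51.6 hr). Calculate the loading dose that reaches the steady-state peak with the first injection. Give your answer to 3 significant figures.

k = ln 2 / 51.6 = 0.01343 hr⁻¹
Accumulation ratio R = 1 / (1 − e^(−kτ)) = 1 / (1 − e^(−0.01343×53.0)) = 1 / (1 − 0.4907) = 1.963
Loading dose = maintenance dose × R = 37.1 × 1.963 ≈ 72.8 mg

72.8 mg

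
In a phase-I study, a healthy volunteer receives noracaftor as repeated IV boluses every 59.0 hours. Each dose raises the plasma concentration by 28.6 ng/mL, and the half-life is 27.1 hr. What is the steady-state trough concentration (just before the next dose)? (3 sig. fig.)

8.12 ng/mL

k = ln 2 / 27.1 = 0.02558 hr⁻¹
Fraction remaining after one interval: e^(−kτ) = e^(−0.02558 × 59.0) = 0.2211
R = 1 / (1 − 0.2211) = 1.284
Css,max = 28.6 × 1.284 = 36.72 ng/mL
Css,min = Css,max × e^(−kτ) = 36.72 × 0.2211 ≈ 8.12 ng/mL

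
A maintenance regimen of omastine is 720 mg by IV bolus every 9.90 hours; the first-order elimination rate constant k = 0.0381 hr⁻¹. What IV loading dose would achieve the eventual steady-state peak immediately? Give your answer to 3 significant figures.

2290 mg

Accumulation ratio R = 1 / (1 − e^(−kτ)) = 1 / (1 − e^(−0.03810×9.90)) = 1 / (1 − 0.6858) = 3.183
Loading dose = maintenance dose × R = 720 × 3.183 ≈ 2290 mg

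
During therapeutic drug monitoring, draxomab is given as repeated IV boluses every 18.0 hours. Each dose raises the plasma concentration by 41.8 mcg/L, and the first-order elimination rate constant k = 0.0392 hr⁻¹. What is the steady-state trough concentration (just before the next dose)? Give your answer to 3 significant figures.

Fraction remaining after one interval: e^(−kτ) = e^(−0.03920 × 18.0) = 0.4938
R = 1 / (1 − 0.4938) = 1.976
Css,max = 41.8 × 1.976 = 82.58 mcg/L
Css,min = Css,max × e^(−kτ) = 82.58 × 0.4938 ≈ 40.8 mcg/L

40.8 mcg/L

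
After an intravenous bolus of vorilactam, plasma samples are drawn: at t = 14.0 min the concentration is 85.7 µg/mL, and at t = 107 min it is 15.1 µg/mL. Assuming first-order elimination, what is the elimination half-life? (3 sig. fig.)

k = ln(C₁/C₂) / (t₂ − t₁) = ln(85.7/15.1) / (107 − 14.0)
  = 1.736 / 93.00 = 0.01867 min⁻¹
t½ = ln 2 / k = ln 2 / 0.01867 ≈ 37.1 minutes

37.1 minutes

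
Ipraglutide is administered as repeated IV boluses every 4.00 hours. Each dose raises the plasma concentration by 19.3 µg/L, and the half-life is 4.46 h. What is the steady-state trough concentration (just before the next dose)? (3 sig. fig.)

22.4 µg/L

k = ln 2 / 4.46 = 0.1554 h⁻¹
Fraction remaining after one interval: e^(−kτ) = e^(−0.1554 × 4.00) = 0.5371
R = 1 / (1 − 0.5371) = 2.160
Css,max = 19.3 × 2.160 = 41.69 µg/L
Css,min = Css,max × e^(−kτ) = 41.69 × 0.5371 ≈ 22.4 µg/L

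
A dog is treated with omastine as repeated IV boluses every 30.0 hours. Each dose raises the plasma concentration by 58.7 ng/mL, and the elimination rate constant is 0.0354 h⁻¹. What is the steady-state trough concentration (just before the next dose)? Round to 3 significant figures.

Fraction remaining after one interval: e^(−kτ) = e^(−0.03540 × 30.0) = 0.3458
R = 1 / (1 − 0.3458) = 1.528
Css,max = 58.7 × 1.528 = 89.72 ng/mL
Css,min = Css,max × e^(−kτ) = 89.72 × 0.3458 ≈ 31.0 ng/mL

31.0 ng/mL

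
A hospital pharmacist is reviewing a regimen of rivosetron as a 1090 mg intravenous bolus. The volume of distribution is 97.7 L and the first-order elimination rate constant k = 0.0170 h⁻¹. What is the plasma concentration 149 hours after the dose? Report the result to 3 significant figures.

C₀ = dose / V = 1090 / 97.7 = 11.16 µg/mL
C(t) = C₀ e^(−kt) = 11.16 × e^(−0.01700 × 149) = 11.16 × e^(−2.533) = 11.16 × 0.07942 ≈ 0.886 µg/mL

0.886 µg/mL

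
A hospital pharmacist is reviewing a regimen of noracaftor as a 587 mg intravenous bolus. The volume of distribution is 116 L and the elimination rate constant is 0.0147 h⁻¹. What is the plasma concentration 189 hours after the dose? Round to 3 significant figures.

0.314 mg/L

C₀ = dose / V = 587 / 116 = 5.060 mg/L
C(t) = C₀ e^(−kt) = 5.060 × e^(−0.01470 × 189) = 5.060 × e^(−2.778) = 5.060 × 0.06214 ≈ 0.314 mg/L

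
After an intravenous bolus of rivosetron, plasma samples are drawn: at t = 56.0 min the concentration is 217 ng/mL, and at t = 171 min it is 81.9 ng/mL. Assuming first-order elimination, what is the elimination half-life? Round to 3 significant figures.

k = ln(C₁/C₂) / (t₂ − t₁) = ln(217/81.9) / (171 − 56.0)
  = 0.9744 / 115.0 = 0.008473 min⁻¹
t½ = ln 2 / k = ln 2 / 0.008473 ≈ 81.8 minutes

81.8 minutes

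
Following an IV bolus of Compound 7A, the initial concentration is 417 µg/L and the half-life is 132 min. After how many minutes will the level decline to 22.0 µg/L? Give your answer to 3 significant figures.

k = ln 2 / 132 = 0.005251 min⁻¹
C(t) = C₀ e^(−kt)  ⇒  t = ln(C₀/C) / k
t = ln(417/22.0) / 0.005251 = 2.942 / 0.005251 ≈ 560 minutes

560 minutes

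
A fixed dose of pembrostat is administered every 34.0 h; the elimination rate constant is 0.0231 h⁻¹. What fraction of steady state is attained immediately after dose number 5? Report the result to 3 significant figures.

0.980

f_n = 1 − e^(−nkτ) = 1 − e^(−5 × 0.02310 × 34.0) = 1 − e^(−3.927) = 1 − 0.01970 ≈ 0.980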